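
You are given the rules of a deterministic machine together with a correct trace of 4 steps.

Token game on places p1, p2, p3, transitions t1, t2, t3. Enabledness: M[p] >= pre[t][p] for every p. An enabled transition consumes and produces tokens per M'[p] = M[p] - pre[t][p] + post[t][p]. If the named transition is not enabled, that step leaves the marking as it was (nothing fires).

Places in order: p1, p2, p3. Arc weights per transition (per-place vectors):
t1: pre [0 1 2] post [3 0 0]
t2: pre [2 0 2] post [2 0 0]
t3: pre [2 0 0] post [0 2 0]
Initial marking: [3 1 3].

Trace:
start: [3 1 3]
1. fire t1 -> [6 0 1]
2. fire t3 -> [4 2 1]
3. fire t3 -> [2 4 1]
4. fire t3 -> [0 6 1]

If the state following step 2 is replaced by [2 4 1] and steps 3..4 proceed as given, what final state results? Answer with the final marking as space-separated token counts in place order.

state after step 2 := [2 4 1]
3. fire t3 -> [0 6 1]
4. fire t3 -> [0 6 1]

0 6 1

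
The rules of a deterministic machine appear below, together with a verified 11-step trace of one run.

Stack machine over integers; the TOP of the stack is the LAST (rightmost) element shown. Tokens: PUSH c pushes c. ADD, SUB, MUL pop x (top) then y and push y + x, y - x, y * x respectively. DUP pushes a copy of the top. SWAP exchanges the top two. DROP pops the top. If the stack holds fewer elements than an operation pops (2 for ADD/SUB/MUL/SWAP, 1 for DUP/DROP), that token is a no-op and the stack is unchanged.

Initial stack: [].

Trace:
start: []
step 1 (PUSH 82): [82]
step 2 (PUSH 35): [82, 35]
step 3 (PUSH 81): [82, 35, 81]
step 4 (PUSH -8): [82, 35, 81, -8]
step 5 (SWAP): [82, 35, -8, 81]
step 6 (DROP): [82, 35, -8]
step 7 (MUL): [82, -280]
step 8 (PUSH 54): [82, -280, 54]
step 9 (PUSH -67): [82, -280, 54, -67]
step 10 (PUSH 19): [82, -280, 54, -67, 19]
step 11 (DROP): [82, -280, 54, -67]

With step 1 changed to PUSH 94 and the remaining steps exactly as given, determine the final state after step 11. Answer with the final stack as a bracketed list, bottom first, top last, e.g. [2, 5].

[94, -280, 54, -67]

(re-executing from step 1 with the substitution; state before step 1: [])
step 1 (PUSH 94): [94]
step 2 (PUSH 35): [94, 35]
step 3 (PUSH 81): [94, 35, 81]
step 4 (PUSH -8): [94, 35, 81, -8]
step 5 (SWAP): [94, 35, -8, 81]
step 6 (DROP): [94, 35, -8]
step 7 (MUL): [94, -280]
step 8 (PUSH 54): [94, -280, 54]
step 9 (PUSH -67): [94, -280, 54, -67]
step 10 (PUSH 19): [94, -280, 54, -67, 19]
step 11 (DROP): [94, -280, 54, -67]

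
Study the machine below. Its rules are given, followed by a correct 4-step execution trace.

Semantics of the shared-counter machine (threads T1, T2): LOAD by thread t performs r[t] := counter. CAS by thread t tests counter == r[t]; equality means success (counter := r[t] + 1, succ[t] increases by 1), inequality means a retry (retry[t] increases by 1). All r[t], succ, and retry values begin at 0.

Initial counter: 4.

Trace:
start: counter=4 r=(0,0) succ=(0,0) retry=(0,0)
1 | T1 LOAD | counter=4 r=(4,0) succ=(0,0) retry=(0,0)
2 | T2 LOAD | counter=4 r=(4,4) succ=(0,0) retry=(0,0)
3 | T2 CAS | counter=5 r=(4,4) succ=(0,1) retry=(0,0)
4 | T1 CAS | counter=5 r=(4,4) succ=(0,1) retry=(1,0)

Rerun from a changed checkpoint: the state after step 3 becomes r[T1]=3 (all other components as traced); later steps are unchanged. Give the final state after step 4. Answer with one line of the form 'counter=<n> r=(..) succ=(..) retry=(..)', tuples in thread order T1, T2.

state after step 3 := counter=5 r=(3,4) succ=(0,1) retry=(0,0)
4 | T1 CAS | counter=5 r=(3,4) succ=(0,1) retry=(1,0)

counter=5 r=(3,4) succ=(0,1) retry=(1,0)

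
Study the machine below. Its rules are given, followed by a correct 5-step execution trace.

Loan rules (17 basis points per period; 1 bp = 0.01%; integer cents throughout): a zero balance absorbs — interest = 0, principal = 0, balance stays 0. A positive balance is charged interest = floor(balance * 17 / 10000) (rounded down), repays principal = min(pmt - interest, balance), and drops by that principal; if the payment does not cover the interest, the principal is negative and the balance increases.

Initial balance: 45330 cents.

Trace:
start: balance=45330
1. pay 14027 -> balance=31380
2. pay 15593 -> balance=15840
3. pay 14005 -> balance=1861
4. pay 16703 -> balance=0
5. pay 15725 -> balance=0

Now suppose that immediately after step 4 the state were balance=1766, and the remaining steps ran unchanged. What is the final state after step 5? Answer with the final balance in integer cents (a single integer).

state after step 4 := balance=1766
5. pay 15725 -> balance=0

0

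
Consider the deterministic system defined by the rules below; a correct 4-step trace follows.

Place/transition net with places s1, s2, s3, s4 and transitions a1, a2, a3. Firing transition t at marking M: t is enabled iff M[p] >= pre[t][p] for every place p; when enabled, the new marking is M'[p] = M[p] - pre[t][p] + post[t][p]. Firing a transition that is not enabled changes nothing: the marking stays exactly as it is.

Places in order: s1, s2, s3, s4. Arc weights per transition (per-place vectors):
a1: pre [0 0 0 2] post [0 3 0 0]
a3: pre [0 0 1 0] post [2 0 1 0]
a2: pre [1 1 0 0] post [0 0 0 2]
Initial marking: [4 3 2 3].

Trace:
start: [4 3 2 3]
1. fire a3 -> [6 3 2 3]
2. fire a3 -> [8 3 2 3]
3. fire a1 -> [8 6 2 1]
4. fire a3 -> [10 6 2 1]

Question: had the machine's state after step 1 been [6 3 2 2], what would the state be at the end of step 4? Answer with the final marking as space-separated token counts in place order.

10 6 2 0

state after step 1 := [6 3 2 2]
2. fire a3 -> [8 3 2 2]
3. fire a1 -> [8 6 2 0]
4. fire a3 -> [10 6 2 0]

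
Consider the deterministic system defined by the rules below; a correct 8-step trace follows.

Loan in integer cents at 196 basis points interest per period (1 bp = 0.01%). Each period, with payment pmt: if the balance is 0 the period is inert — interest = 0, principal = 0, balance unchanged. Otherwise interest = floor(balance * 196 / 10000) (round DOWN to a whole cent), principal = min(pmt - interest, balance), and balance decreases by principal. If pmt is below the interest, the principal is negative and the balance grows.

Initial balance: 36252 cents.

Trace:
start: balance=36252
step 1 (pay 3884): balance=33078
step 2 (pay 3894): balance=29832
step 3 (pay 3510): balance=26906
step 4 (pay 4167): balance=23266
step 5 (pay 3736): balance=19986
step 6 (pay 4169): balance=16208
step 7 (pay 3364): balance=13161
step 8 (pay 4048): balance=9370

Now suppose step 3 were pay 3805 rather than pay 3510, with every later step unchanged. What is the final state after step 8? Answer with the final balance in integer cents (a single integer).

(re-executing from step 3 with the substitution; state before step 3: balance=29832)
step 3 (pay 3805): balance=26611
step 4 (pay 4167): balance=22965
step 5 (pay 3736): balance=19679
step 6 (pay 4169): balance=15895
step 7 (pay 3364): balance=12842
step 8 (pay 4048): balance=9045

9045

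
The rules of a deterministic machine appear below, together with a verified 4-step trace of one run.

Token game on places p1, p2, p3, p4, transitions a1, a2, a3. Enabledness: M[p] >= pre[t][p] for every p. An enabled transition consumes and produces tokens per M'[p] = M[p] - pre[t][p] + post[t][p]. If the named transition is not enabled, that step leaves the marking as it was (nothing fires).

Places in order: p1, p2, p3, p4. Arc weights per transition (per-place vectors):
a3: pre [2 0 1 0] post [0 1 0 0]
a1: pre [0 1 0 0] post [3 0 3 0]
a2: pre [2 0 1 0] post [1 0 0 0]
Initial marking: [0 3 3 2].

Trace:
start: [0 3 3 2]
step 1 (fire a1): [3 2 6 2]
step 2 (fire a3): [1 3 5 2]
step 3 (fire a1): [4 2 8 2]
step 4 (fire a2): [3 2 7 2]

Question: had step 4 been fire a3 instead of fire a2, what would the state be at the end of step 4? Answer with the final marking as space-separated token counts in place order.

(re-executing from step 4 with the substitution; state before step 4: [4 2 8 2])
step 4 (fire a3): [2 3 7 2]

2 3 7 2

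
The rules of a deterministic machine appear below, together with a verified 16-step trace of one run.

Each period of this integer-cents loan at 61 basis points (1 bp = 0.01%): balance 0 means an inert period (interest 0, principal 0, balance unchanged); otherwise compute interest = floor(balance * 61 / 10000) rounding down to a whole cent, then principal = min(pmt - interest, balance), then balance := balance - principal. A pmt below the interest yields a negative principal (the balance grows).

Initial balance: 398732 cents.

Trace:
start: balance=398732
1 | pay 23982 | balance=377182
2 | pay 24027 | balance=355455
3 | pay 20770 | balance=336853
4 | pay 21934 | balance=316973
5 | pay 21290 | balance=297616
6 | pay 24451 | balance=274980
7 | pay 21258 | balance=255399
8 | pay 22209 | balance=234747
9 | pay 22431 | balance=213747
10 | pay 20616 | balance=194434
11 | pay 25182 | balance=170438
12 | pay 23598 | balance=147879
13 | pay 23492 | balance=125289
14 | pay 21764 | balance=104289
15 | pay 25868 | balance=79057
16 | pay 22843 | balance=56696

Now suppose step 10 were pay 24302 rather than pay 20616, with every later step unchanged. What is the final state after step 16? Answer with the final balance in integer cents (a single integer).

(re-executing from step 10 with the substitution; state before step 10: balance=213747)
10 | pay 24302 | balance=190748
11 | pay 25182 | balance=166729
12 | pay 23598 | balance=144148
13 | pay 23492 | balance=121535
14 | pay 21764 | balance=100512
15 | pay 25868 | balance=75257
16 | pay 22843 | balance=52873

52873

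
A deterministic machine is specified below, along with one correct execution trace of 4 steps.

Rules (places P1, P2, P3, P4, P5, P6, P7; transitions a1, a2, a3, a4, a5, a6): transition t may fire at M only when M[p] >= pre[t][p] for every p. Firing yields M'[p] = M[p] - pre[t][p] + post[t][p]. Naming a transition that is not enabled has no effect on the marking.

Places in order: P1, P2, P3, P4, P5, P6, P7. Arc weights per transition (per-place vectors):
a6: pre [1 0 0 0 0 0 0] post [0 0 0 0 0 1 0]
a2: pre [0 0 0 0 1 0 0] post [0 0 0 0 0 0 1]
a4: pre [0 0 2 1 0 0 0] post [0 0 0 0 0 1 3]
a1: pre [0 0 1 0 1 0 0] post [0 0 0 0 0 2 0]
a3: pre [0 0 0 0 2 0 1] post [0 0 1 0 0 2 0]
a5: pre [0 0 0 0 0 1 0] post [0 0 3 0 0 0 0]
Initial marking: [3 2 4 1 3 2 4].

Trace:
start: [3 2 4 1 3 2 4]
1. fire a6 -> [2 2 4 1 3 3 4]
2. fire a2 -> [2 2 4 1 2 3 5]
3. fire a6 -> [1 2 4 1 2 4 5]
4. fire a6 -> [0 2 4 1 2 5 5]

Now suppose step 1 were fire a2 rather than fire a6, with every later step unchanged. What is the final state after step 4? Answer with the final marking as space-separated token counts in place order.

(re-executing from step 1 with the substitution; state before step 1: [3 2 4 1 3 2 4])
1. fire a2 -> [3 2 4 1 2 2 5]
2. fire a2 -> [3 2 4 1 1 2 6]
3. fire a6 -> [2 2 4 1 1 3 6]
4. fire a6 -> [1 2 4 1 1 4 6]

1 2 4 1 1 4 6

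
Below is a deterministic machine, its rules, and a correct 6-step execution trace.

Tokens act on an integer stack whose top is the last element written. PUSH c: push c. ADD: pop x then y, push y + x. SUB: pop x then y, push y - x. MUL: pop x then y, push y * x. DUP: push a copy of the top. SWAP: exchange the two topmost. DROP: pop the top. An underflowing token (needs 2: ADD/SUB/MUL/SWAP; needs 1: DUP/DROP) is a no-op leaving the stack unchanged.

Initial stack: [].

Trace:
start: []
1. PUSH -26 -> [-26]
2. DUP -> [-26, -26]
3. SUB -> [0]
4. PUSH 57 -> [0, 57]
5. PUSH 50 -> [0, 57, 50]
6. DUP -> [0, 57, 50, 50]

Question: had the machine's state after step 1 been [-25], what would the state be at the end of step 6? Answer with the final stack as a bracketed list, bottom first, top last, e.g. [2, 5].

[0, 57, 50, 50]

state after step 1 := [-25]
2. DUP -> [-25, -25]
3. SUB -> [0]
4. PUSH 57 -> [0, 57]
5. PUSH 50 -> [0, 57, 50]
6. DUP -> [0, 57, 50, 50]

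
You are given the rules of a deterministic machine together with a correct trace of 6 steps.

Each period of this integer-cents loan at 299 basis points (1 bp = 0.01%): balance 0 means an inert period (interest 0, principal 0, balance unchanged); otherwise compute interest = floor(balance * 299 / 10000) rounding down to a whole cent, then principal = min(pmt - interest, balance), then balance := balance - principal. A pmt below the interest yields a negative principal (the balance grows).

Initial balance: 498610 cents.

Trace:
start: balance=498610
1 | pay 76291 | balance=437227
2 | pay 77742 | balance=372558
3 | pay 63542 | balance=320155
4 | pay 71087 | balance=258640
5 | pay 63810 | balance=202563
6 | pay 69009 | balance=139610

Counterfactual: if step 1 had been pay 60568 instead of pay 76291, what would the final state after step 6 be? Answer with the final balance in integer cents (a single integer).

157828

(re-executing from step 1 with the substitution; state before step 1: balance=498610)
1 | pay 60568 | balance=452950
2 | pay 77742 | balance=388751
3 | pay 63542 | balance=336832
4 | pay 71087 | balance=275816
5 | pay 63810 | balance=220252
6 | pay 69009 | balance=157828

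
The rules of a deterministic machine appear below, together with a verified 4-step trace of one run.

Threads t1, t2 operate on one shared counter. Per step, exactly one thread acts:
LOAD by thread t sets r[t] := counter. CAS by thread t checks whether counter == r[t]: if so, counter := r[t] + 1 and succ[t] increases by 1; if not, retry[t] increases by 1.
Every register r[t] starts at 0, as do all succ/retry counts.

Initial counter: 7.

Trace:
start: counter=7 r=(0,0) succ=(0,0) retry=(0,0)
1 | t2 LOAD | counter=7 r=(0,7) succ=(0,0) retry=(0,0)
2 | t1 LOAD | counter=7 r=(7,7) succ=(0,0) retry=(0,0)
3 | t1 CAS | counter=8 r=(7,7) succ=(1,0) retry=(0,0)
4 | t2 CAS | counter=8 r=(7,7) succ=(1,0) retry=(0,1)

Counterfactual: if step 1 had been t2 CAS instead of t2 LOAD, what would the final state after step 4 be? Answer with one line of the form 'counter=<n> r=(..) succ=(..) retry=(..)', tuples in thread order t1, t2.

counter=8 r=(7,0) succ=(1,0) retry=(0,2)

(re-executing from step 1 with the substitution; state before step 1: counter=7 r=(0,0) succ=(0,0) retry=(0,0))
1 | t2 CAS | counter=7 r=(0,0) succ=(0,0) retry=(0,1)
2 | t1 LOAD | counter=7 r=(7,0) succ=(0,0) retry=(0,1)
3 | t1 CAS | counter=8 r=(7,0) succ=(1,0) retry=(0,1)
4 | t2 CAS | counter=8 r=(7,0) succ=(1,0) retry=(0,2)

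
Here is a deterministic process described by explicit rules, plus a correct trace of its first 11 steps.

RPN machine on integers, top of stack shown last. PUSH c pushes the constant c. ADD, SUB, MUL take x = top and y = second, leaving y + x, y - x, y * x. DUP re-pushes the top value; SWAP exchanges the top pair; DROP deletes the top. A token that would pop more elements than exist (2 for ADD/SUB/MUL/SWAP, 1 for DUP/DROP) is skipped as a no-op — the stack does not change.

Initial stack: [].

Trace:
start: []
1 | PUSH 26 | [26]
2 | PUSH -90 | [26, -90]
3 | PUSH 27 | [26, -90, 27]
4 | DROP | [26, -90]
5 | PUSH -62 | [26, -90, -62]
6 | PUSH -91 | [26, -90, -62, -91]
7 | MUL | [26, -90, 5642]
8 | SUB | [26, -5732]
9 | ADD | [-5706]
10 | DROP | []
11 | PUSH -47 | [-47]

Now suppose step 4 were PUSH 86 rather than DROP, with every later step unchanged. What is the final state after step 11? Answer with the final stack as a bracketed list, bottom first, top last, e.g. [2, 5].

(re-executing from step 4 with the substitution; state before step 4: [26, -90, 27])
4 | PUSH 86 | [26, -90, 27, 86]
5 | PUSH -62 | [26, -90, 27, 86, -62]
6 | PUSH -91 | [26, -90, 27, 86, -62, -91]
7 | MUL | [26, -90, 27, 86, 5642]
8 | SUB | [26, -90, 27, -5556]
9 | ADD | [26, -90, -5529]
10 | DROP | [26, -90]
11 | PUSH -47 | [26, -90, -47]

[26, -90, -47]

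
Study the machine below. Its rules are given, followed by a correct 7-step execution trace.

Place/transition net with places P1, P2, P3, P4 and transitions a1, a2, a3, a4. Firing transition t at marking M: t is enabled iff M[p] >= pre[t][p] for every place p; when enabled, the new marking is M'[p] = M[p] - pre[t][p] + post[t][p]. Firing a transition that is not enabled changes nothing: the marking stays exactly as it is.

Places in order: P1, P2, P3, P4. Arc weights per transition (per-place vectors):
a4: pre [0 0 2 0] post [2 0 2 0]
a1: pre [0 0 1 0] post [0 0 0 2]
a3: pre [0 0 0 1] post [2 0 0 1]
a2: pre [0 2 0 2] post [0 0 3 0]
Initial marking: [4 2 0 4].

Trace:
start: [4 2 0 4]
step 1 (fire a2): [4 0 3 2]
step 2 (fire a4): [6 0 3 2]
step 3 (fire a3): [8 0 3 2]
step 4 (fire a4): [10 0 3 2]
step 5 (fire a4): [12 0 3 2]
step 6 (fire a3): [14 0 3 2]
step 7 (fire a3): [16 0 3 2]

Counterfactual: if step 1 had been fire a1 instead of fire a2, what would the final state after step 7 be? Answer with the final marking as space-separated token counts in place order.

10 2 0 4

(re-executing from step 1 with the substitution; state before step 1: [4 2 0 4])
step 1 (fire a1): [4 2 0 4]
step 2 (fire a4): [4 2 0 4]
step 3 (fire a3): [6 2 0 4]
step 4 (fire a4): [6 2 0 4]
step 5 (fire a4): [6 2 0 4]
step 6 (fire a3): [8 2 0 4]
step 7 (fire a3): [10 2 0 4]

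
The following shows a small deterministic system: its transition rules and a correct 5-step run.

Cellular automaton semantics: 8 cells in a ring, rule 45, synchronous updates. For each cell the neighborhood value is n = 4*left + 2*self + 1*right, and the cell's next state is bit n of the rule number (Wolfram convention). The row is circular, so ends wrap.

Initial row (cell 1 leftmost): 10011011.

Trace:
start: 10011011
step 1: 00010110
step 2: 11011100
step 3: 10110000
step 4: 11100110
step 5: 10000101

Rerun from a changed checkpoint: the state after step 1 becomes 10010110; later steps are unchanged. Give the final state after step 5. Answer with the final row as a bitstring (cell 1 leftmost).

state after step 1 := 10010110
step 2: 10011101
step 3: 00010011
step 4: 01010010
step 5: 01110010

01110010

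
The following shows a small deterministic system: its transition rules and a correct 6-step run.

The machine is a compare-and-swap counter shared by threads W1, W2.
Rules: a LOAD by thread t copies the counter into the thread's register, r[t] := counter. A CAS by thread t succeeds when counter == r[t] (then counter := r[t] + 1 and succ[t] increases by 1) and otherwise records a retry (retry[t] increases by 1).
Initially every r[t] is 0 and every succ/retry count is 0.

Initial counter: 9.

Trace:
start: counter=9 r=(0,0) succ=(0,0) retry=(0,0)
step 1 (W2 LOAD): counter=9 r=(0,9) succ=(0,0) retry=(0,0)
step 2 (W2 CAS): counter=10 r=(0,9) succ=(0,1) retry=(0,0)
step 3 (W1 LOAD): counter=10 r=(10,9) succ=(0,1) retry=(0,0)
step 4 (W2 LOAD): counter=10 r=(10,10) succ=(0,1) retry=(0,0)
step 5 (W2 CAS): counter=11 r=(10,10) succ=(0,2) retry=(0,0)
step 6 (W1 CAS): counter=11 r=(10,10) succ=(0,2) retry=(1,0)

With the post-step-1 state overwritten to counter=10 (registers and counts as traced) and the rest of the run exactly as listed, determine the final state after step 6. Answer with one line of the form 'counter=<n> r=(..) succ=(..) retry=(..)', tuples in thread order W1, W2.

counter=11 r=(10,10) succ=(0,1) retry=(1,1)

state after step 1 := counter=10 r=(0,9) succ=(0,0) retry=(0,0)
step 2 (W2 CAS): counter=10 r=(0,9) succ=(0,0) retry=(0,1)
step 3 (W1 LOAD): counter=10 r=(10,9) succ=(0,0) retry=(0,1)
step 4 (W2 LOAD): counter=10 r=(10,10) succ=(0,0) retry=(0,1)
step 5 (W2 CAS): counter=11 r=(10,10) succ=(0,1) retry=(0,1)
step 6 (W1 CAS): counter=11 r=(10,10) succ=(0,1) retry=(1,1)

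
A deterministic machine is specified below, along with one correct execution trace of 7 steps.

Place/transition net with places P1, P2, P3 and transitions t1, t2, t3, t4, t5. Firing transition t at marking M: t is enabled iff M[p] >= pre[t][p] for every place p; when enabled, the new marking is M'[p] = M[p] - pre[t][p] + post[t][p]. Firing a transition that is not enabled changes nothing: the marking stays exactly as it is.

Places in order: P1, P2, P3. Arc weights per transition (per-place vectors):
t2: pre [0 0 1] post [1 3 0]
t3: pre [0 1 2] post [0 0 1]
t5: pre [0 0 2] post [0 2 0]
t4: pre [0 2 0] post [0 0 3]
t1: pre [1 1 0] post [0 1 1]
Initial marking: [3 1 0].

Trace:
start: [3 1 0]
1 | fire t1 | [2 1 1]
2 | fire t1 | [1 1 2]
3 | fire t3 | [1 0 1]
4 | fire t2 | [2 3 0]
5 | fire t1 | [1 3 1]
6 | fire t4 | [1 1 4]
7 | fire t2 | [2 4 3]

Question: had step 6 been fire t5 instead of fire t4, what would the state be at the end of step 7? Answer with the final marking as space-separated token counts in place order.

(re-executing from step 6 with the substitution; state before step 6: [1 3 1])
6 | fire t5 | [1 3 1]
7 | fire t2 | [2 6 0]

2 6 0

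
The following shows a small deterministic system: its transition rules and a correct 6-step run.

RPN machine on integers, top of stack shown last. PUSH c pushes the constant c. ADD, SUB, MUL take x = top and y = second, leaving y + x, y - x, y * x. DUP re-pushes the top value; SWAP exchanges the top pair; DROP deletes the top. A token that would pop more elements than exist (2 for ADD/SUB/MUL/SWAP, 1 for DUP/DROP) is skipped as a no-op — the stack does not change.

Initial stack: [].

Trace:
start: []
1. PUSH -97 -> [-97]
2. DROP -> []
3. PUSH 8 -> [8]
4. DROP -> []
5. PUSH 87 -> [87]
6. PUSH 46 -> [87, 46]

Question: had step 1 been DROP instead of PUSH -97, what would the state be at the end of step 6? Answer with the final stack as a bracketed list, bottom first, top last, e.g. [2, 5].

(re-executing from step 1 with the substitution; state before step 1: [])
1. DROP -> []
2. DROP -> []
3. PUSH 8 -> [8]
4. DROP -> []
5. PUSH 87 -> [87]
6. PUSH 46 -> [87, 46]

[87, 46]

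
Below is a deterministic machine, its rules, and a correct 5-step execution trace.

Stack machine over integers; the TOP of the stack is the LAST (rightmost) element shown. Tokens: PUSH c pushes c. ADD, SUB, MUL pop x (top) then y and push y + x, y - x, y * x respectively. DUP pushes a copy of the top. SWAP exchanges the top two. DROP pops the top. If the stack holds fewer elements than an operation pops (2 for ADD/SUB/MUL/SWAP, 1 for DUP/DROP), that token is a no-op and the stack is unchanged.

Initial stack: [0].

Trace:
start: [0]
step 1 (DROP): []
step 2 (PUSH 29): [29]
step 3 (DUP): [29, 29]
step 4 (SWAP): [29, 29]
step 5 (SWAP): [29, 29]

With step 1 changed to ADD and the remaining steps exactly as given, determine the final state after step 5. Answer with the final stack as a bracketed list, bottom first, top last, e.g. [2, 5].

[0, 29, 29]

(re-executing from step 1 with the substitution; state before step 1: [0])
step 1 (ADD): [0]
step 2 (PUSH 29): [0, 29]
step 3 (DUP): [0, 29, 29]
step 4 (SWAP): [0, 29, 29]
step 5 (SWAP): [0, 29, 29]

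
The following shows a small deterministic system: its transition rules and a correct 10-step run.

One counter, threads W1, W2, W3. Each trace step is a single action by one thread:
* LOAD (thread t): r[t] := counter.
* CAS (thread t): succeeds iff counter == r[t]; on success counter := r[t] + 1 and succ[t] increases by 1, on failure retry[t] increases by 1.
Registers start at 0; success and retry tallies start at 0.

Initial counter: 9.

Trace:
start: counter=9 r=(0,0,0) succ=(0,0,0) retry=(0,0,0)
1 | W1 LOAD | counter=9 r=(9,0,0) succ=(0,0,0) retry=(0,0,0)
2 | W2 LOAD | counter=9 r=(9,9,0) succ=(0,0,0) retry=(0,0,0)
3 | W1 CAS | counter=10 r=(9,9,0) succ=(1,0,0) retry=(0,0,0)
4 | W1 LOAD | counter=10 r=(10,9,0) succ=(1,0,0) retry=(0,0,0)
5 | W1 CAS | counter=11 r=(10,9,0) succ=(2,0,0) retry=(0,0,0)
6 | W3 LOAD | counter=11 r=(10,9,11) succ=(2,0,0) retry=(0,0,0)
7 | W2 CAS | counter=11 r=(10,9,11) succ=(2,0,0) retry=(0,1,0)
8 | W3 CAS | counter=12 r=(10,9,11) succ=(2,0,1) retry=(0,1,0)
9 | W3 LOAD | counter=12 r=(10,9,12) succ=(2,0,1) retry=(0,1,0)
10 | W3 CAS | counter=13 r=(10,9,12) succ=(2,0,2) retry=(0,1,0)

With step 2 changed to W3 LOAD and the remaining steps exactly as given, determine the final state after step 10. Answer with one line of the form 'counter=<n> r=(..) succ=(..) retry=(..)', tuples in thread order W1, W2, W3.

(re-executing from step 2 with the substitution; state before step 2: counter=9 r=(9,0,0) succ=(0,0,0) retry=(0,0,0))
2 | W3 LOAD | counter=9 r=(9,0,9) succ=(0,0,0) retry=(0,0,0)
3 | W1 CAS | counter=10 r=(9,0,9) succ=(1,0,0) retry=(0,0,0)
4 | W1 LOAD | counter=10 r=(10,0,9) succ=(1,0,0) retry=(0,0,0)
5 | W1 CAS | counter=11 r=(10,0,9) succ=(2,0,0) retry=(0,0,0)
6 | W3 LOAD | counter=11 r=(10,0,11) succ=(2,0,0) retry=(0,0,0)
7 | W2 CAS | counter=11 r=(10,0,11) succ=(2,0,0) retry=(0,1,0)
8 | W3 CAS | counter=12 r=(10,0,11) succ=(2,0,1) retry=(0,1,0)
9 | W3 LOAD | counter=12 r=(10,0,12) succ=(2,0,1) retry=(0,1,0)
10 | W3 CAS | counter=13 r=(10,0,12) succ=(2,0,2) retry=(0,1,0)

counter=13 r=(10,0,12) succ=(2,0,2) retry=(0,1,0)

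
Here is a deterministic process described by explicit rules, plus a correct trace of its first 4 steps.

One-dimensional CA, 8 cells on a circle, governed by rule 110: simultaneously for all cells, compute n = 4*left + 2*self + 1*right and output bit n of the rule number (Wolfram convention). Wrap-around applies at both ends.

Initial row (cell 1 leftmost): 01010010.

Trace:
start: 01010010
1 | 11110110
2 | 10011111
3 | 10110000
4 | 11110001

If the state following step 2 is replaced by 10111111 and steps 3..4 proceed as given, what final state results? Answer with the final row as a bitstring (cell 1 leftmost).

10100001

state after step 2 := 10111111
3 | 11100000
4 | 10100001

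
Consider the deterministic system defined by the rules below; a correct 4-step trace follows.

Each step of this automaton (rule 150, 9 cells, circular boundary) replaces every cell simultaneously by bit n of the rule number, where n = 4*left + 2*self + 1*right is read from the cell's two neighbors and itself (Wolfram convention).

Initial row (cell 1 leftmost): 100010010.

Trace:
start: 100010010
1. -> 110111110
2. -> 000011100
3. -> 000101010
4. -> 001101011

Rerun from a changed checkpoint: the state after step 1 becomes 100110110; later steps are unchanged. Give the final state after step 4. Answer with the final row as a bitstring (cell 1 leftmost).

010110011

state after step 1 := 100110110
2. -> 111000000
3. -> 010100001
4. -> 010110011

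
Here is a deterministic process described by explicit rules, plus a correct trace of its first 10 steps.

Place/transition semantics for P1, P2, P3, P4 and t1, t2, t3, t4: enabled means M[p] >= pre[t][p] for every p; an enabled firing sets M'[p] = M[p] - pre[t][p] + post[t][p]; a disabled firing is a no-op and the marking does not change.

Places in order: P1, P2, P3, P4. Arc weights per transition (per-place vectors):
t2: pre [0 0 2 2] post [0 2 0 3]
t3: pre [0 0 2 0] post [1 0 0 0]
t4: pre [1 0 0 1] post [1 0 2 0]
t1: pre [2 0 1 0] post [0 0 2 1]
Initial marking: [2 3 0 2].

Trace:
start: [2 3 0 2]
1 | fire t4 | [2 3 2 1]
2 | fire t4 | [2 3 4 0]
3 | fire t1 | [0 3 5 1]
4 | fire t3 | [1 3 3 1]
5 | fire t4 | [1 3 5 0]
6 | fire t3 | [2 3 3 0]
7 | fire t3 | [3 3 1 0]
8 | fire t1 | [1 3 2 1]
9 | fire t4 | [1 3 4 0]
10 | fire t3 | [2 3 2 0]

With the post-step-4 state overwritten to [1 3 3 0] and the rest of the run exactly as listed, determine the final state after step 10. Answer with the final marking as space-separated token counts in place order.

state after step 4 := [1 3 3 0]
5 | fire t4 | [1 3 3 0]
6 | fire t3 | [2 3 1 0]
7 | fire t3 | [2 3 1 0]
8 | fire t1 | [0 3 2 1]
9 | fire t4 | [0 3 2 1]
10 | fire t3 | [1 3 0 1]

1 3 0 1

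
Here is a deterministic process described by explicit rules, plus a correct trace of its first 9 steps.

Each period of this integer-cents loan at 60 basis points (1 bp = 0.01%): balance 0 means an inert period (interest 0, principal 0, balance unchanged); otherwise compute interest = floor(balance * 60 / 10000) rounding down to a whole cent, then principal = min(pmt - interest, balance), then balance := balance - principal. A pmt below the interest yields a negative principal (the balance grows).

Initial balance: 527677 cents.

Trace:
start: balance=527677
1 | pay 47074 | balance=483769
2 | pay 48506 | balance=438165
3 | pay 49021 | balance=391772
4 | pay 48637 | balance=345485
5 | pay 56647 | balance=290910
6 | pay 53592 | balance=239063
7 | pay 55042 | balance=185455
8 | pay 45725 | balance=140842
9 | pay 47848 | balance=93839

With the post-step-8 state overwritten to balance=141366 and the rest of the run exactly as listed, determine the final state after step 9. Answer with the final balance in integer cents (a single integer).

94366

state after step 8 := balance=141366
9 | pay 47848 | balance=94366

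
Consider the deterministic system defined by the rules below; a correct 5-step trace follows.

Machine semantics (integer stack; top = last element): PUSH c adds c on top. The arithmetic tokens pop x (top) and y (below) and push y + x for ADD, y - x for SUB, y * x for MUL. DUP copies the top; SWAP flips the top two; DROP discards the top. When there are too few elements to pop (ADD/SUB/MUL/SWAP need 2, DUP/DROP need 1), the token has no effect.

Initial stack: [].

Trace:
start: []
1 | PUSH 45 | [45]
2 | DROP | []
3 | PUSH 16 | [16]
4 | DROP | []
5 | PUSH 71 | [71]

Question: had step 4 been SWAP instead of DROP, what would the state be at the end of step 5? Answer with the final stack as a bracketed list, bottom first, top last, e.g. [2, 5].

[16, 71]

(re-executing from step 4 with the substitution; state before step 4: [16])
4 | SWAP | [16]
5 | PUSH 71 | [16, 71]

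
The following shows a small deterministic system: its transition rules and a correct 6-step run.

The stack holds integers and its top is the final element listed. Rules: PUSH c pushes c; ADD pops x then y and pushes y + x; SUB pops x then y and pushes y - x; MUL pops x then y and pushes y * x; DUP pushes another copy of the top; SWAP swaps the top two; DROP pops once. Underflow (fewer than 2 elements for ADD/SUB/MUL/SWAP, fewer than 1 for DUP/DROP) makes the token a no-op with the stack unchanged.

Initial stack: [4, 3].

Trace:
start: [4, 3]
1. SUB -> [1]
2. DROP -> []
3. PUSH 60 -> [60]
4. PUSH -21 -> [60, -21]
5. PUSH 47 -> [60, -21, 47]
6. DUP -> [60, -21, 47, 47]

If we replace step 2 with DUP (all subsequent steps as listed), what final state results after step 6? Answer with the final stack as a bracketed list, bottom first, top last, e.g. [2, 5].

(re-executing from step 2 with the substitution; state before step 2: [1])
2. DUP -> [1, 1]
3. PUSH 60 -> [1, 1, 60]
4. PUSH -21 -> [1, 1, 60, -21]
5. PUSH 47 -> [1, 1, 60, -21, 47]
6. DUP -> [1, 1, 60, -21, 47, 47]

[1, 1, 60, -21, 47, 47]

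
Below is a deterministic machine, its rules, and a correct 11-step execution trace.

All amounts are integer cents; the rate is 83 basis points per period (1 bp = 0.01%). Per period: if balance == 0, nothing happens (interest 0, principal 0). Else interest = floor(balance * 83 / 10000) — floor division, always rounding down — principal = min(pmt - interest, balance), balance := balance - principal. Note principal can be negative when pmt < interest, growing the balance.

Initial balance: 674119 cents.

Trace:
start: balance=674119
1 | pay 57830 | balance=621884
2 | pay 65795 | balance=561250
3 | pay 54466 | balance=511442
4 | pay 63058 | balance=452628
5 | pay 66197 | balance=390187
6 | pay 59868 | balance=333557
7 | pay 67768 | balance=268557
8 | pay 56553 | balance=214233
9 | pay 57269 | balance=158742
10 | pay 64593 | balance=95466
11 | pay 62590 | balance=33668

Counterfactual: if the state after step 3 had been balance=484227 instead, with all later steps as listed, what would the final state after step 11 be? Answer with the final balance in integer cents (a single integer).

state after step 3 := balance=484227
4 | pay 63058 | balance=425188
5 | pay 66197 | balance=362520
6 | pay 59868 | balance=305660
7 | pay 67768 | balance=240428
8 | pay 56553 | balance=185870
9 | pay 57269 | balance=130143
10 | pay 64593 | balance=66630
11 | pay 62590 | balance=4593

4593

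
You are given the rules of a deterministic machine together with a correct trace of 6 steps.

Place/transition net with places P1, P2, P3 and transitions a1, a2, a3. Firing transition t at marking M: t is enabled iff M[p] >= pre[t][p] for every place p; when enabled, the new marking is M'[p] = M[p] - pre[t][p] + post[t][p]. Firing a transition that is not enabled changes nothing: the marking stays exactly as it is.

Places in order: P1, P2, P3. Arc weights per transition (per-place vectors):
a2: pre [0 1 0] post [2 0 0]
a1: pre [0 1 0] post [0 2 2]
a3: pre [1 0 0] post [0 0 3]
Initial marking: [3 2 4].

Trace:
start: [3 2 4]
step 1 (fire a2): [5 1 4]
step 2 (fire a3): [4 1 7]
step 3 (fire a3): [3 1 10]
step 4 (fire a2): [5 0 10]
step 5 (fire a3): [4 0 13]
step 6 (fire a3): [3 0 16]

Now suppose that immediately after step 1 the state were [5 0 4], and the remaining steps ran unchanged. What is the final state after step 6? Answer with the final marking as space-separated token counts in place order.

state after step 1 := [5 0 4]
step 2 (fire a3): [4 0 7]
step 3 (fire a3): [3 0 10]
step 4 (fire a2): [3 0 10]
step 5 (fire a3): [2 0 13]
step 6 (fire a3): [1 0 16]

1 0 16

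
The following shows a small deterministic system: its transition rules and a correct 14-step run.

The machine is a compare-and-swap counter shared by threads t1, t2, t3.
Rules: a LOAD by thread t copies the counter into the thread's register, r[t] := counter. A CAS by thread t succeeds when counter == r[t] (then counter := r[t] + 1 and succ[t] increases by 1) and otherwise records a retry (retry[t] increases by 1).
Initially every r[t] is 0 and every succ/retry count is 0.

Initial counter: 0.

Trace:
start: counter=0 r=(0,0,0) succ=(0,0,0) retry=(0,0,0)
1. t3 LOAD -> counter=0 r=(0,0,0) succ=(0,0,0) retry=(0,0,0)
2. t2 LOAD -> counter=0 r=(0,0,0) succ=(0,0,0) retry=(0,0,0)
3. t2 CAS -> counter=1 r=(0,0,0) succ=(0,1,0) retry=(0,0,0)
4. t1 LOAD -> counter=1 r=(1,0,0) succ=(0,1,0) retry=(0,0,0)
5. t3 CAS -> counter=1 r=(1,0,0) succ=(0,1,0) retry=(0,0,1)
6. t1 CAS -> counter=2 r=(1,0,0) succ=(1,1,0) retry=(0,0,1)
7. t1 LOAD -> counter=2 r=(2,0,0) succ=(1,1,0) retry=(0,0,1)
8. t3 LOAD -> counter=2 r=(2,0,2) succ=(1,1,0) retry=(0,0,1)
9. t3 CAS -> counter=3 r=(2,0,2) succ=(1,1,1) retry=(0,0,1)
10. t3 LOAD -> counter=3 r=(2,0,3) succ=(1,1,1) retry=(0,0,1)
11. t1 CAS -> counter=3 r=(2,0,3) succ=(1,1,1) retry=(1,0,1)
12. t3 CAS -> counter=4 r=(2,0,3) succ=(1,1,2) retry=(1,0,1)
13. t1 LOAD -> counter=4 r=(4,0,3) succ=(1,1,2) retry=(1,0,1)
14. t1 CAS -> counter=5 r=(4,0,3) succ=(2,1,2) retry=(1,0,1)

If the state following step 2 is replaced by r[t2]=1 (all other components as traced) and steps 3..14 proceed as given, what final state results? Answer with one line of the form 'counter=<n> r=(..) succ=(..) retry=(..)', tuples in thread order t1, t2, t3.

state after step 2 := counter=0 r=(0,1,0) succ=(0,0,0) retry=(0,0,0)
3. t2 CAS -> counter=0 r=(0,1,0) succ=(0,0,0) retry=(0,1,0)
4. t1 LOAD -> counter=0 r=(0,1,0) succ=(0,0,0) retry=(0,1,0)
5. t3 CAS -> counter=1 r=(0,1,0) succ=(0,0,1) retry=(0,1,0)
6. t1 CAS -> counter=1 r=(0,1,0) succ=(0,0,1) retry=(1,1,0)
7. t1 LOAD -> counter=1 r=(1,1,0) succ=(0,0,1) retry=(1,1,0)
8. t3 LOAD -> counter=1 r=(1,1,1) succ=(0,0,1) retry=(1,1,0)
9. t3 CAS -> counter=2 r=(1,1,1) succ=(0,0,2) retry=(1,1,0)
10. t3 LOAD -> counter=2 r=(1,1,2) succ=(0,0,2) retry=(1,1,0)
11. t1 CAS -> counter=2 r=(1,1,2) succ=(0,0,2) retry=(2,1,0)
12. t3 CAS -> counter=3 r=(1,1,2) succ=(0,0,3) retry=(2,1,0)
13. t1 LOAD -> counter=3 r=(3,1,2) succ=(0,0,3) retry=(2,1,0)
14. t1 CAS -> counter=4 r=(3,1,2) succ=(1,0,3) retry=(2,1,0)

counter=4 r=(3,1,2) succ=(1,0,3) retry=(2,1,0)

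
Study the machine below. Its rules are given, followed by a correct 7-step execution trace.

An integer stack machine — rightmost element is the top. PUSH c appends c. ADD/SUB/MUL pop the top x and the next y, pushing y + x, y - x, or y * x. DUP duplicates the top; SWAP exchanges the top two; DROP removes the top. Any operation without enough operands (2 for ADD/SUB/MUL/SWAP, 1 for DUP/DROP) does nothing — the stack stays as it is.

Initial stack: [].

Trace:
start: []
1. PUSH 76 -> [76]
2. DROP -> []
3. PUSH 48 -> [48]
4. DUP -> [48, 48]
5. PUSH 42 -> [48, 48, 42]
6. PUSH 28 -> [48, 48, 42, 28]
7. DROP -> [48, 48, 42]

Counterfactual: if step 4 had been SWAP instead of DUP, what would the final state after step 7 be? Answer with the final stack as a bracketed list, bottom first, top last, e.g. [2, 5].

(re-executing from step 4 with the substitution; state before step 4: [48])
4. SWAP -> [48]
5. PUSH 42 -> [48, 42]
6. PUSH 28 -> [48, 42, 28]
7. DROP -> [48, 42]

[48, 42]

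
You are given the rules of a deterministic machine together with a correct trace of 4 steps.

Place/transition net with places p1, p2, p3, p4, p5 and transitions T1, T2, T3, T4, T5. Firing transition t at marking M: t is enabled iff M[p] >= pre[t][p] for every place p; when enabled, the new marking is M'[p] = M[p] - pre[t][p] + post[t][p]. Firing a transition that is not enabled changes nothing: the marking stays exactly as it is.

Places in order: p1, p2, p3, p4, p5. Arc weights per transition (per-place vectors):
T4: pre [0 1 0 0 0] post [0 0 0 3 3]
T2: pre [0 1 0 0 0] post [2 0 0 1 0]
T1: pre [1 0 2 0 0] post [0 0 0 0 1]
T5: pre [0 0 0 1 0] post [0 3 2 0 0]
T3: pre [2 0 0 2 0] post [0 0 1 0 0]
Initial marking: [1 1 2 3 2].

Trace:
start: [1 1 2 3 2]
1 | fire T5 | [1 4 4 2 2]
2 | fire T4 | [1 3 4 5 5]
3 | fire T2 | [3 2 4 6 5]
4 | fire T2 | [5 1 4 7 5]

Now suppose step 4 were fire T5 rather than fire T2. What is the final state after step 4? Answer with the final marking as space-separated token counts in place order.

(re-executing from step 4 with the substitution; state before step 4: [3 2 4 6 5])
4 | fire T5 | [3 5 6 5 5]

3 5 6 5 5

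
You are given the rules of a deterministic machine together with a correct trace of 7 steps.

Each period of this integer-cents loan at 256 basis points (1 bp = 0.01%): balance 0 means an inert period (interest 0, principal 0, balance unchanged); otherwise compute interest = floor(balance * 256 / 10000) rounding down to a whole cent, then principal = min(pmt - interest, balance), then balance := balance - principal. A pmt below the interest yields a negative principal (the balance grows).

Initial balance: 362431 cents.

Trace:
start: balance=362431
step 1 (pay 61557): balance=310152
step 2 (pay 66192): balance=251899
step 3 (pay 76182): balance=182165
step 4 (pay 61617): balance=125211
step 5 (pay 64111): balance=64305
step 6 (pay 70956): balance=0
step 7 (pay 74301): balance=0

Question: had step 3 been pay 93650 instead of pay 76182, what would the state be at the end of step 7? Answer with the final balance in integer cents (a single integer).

0

(re-executing from step 3 with the substitution; state before step 3: balance=251899)
step 3 (pay 93650): balance=164697
step 4 (pay 61617): balance=107296
step 5 (pay 64111): balance=45931
step 6 (pay 70956): balance=0
step 7 (pay 74301): balance=0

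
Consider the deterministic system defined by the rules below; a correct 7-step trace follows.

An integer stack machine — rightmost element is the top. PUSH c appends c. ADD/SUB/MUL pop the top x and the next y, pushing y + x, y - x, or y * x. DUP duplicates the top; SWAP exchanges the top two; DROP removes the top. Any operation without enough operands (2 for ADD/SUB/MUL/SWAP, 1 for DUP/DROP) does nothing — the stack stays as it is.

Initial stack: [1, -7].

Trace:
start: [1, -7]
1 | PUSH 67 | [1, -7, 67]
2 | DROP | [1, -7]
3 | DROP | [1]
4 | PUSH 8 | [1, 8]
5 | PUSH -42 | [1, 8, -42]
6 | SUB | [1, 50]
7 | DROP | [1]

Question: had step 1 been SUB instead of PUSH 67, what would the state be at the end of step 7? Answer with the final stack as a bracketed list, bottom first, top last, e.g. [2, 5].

(re-executing from step 1 with the substitution; state before step 1: [1, -7])
1 | SUB | [8]
2 | DROP | []
3 | DROP | []
4 | PUSH 8 | [8]
5 | PUSH -42 | [8, -42]
6 | SUB | [50]
7 | DROP | []

[]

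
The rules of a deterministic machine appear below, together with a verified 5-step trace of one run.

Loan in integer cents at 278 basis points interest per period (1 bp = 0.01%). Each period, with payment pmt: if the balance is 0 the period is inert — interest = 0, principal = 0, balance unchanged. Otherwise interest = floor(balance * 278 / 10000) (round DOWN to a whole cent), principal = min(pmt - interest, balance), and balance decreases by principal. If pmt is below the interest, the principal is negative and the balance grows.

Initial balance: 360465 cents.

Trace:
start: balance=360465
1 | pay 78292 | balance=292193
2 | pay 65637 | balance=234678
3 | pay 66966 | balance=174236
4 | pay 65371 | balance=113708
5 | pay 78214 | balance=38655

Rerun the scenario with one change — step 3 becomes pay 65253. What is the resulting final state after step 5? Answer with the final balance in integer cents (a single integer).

40465

(re-executing from step 3 with the substitution; state before step 3: balance=234678)
3 | pay 65253 | balance=175949
4 | pay 65371 | balance=115469
5 | pay 78214 | balance=40465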